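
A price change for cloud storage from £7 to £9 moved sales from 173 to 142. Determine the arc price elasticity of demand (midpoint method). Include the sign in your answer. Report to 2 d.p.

-0.79

ΔQ = 142 − 173 = -31; ΔP = 9 − 7 = 2.
Midpoints: P̄ = 8.00, Q̄ = 157.5.
ε = (ΔQ/ΔP)(P̄/Q̄) = (-31/2)(8.00/157.5).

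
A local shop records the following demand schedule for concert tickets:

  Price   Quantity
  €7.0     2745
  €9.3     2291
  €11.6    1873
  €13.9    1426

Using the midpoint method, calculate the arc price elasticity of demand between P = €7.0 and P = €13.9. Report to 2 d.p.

At P = 7.0, Q = 2745; at P = 13.9, Q = 1426.
ΔQ = -1319, ΔP = 6.9. Midpoints: P̄ = 10.45, Q̄ = 2085.5.
ε = (ΔQ/ΔP)(P̄/Q̄) = (-1319/6.9)(10.45/2085.5).

-0.96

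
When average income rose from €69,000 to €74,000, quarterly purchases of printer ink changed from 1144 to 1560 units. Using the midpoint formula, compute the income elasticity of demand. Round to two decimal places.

ΔQ = 416, ΔI = 5000. Midpoints: Ī = 71,500, Q̄ = 1352.0.
ε_I = (ΔQ/ΔI)(Ī/Q̄) = (416/5000)(71500/1352.0).

4.40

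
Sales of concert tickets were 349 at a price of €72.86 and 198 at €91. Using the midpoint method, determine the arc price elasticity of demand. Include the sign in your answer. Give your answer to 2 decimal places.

ΔQ = 198 − 349 = -151; ΔP = 91 − 72.86 = 18.14.
Midpoints: P̄ = 81.93, Q̄ = 273.5.
ε = (ΔQ/ΔP)(P̄/Q̄) = (-151/18.14)(81.93/273.5).

-2.49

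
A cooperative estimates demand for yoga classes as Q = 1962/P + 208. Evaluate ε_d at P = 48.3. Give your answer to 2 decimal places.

-0.16

At P = 48.3, Q = 248.621.
dQ/dP = −1962/P² = -0.841.
ε = (dQ/dP)(P/Q) = (-0.841)(48.3/248.621).
|ε| < 1, so demand is inelastic at this price.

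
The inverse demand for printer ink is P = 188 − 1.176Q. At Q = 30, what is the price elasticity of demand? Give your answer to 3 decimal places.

-4.329

At Q = 30, P = 188 − 1.176(30) = 152.72.
dP/dQ = −1.176, so dQ/dP = 1/(−1.176) = -0.850.
ε = (dQ/dP)(P/Q) = (-0.850)(152.72/30).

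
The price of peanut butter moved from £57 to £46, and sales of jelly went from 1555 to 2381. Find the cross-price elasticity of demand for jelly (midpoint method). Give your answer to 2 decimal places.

ΔQ_x = 2381 − 1555 = 826; ΔP_y = 46 − 57 = -11.
Midpoints: P̄_y = 51.50, Q̄_x = 1968.0.
ε_xy = (ΔQ_x/ΔP_y)(P̄_y/Q̄_x) = (826/-11)(51.50/1968.0).
ε_xy < 0, so the goods are complements.

-1.97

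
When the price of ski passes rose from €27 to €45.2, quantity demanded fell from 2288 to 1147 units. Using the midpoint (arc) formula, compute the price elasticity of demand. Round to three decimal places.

-1.318

ΔQ = 1147 − 2288 = -1141; ΔP = 45.2 − 27 = 18.2.
Midpoints: P̄ = 36.10, Q̄ = 1717.5.
ε = (ΔQ/ΔP)(P̄/Q̄) = (-1141/18.2)(36.10/1717.5).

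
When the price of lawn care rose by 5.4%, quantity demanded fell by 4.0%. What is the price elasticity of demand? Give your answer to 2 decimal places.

ε = %ΔQ / %ΔP = (-4.0)/(5.4) = -0.741.

-0.74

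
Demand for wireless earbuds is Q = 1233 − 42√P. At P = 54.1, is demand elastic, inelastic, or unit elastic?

Q = 924.079, dQ/dP = -2.855.
ε = (dQ/dP)(P/Q) ≈ -0.167.
|ε| = 0.17 < 1.

inelastic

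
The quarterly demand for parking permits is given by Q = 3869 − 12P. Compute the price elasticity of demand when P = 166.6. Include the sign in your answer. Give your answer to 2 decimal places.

-1.07

At P = 166.6, Q = 1869.800.
dQ/dP = −12.
ε = (dQ/dP)(P/Q) = (-12)(166.6/1869.800).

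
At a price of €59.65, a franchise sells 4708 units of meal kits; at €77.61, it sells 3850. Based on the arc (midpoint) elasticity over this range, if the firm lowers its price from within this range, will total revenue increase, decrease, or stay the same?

decrease

Arc ε = (-858/17.96)(68.63/4279.0) ≈ -0.766.
|ε| = 0.77 < 1, so demand is inelastic. A price cut therefore reduces total revenue.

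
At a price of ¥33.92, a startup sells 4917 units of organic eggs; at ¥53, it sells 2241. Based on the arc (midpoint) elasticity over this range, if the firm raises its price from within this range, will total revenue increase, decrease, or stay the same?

Arc ε = (-2676/19.08)(43.46/3579.0) ≈ -1.703.
|ε| = 1.70 > 1, so demand is elastic. A price rise therefore reduces total revenue.

decrease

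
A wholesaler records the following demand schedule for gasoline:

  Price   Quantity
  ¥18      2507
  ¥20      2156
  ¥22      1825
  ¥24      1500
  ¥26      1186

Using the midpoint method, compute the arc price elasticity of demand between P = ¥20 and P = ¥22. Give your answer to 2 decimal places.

At P = 20, Q = 2156; at P = 22, Q = 1825.
ΔQ = -331, ΔP = 2. Midpoints: P̄ = 21.00, Q̄ = 1990.5.
ε = (ΔQ/ΔP)(P̄/Q̄) = (-331/2)(21.00/1990.5).

-1.75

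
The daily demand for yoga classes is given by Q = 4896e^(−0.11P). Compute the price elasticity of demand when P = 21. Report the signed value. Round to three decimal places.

-2.310

At P = 21, Q = 485.983.
dQ/dP = −0.11·4896e^(−0.11P) = −0.11Q = -53.458.
ε = (dQ/dP)(P/Q) = (-53.458)(21/485.983).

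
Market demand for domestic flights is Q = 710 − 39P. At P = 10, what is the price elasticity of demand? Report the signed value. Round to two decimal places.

At P = 10, Q = 320.
dQ/dP = −39.
ε = (dQ/dP)(P/Q) = (-39)(10/320).

-1.22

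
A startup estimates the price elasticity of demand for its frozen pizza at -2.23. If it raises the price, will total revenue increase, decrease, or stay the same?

decrease

|ε| = 2.23 > 1, so demand is elastic. A price rise therefore reduces total revenue.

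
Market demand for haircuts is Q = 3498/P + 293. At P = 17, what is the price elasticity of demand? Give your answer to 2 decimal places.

-0.41

At P = 17, Q = 498.765.
dQ/dP = −3498/P² = -12.104.
ε = (dQ/dP)(P/Q) = (-12.104)(17/498.765).
|ε| < 1, so demand is inelastic at this price.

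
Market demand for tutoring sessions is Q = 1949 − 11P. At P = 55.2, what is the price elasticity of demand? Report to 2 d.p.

At P = 55.2, Q = 1341.800.
dQ/dP = −11.
ε = (dQ/dP)(P/Q) = (-11)(55.2/1341.800).

-0.45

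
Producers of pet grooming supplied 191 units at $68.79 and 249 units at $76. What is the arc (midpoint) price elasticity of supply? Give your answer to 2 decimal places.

2.65

ΔQ = 249 − 191 = 58; ΔP = 76 − 68.79 = 7.21.
Midpoints: P̄ = 72.40, Q̄ = 220.0.
ε_s = (ΔQ/ΔP)(P̄/Q̄) = (58/7.21)(72.40/220.0).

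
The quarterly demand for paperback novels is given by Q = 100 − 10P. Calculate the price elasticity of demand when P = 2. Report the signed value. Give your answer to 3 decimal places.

At P = 2, Q = 80.
dQ/dP = −10.
ε = (dQ/dP)(P/Q) = (-10)(2/80).

-0.250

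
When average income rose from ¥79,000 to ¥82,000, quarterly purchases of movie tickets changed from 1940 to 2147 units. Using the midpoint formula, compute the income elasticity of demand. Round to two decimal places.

2.72

ΔQ = 207, ΔI = 3000. Midpoints: Ī = 80,500, Q̄ = 2043.5.
ε_I = (ΔQ/ΔI)(Ī/Q̄) = (207/3000)(80500/2043.5).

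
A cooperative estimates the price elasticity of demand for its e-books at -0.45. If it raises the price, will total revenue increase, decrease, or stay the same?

increase

|ε| = 0.45 < 1, so demand is inelastic. A price rise therefore raises total revenue.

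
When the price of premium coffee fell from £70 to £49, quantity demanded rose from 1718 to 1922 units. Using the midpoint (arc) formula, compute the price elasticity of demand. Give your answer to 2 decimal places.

ΔQ = 1922 − 1718 = 204; ΔP = 49 − 70 = -21.
Midpoints: P̄ = 59.50, Q̄ = 1820.0.
ε = (ΔQ/ΔP)(P̄/Q̄) = (204/-21)(59.50/1820.0).

-0.32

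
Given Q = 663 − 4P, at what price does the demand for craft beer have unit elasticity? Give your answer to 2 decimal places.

For linear demand Q = a − bP, ε = −bP/(a − bP). |ε| = 1 when bP = a − bP, i.e. P = a/(2b).
P = 663/(2·4) = 663/8 = 82.8750.

82.88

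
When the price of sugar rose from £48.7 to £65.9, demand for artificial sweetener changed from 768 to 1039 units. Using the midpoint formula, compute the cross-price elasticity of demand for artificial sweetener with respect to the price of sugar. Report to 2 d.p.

1.00

ΔQ_x = 1039 − 768 = 271; ΔP_y = 65.9 − 48.7 = 17.2.
Midpoints: P̄_y = 57.30, Q̄_x = 903.5.
ε_xy = (ΔQ_x/ΔP_y)(P̄_y/Q̄_x) = (271/17.2)(57.30/903.5).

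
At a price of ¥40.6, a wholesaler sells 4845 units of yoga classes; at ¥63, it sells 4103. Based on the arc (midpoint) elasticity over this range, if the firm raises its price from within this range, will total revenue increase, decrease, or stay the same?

increase

Arc ε = (-742/22.4)(51.80/4474.0) ≈ -0.384.
|ε| = 0.38 < 1, so demand is inelastic. A price rise therefore raises total revenue.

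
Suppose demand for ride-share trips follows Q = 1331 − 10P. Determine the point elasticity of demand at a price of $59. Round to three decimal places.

-0.796

At P = 59, Q = 741.
dQ/dP = −10.
ε = (dQ/dP)(P/Q) = (-10)(59/741).
|ε| < 1, so demand is inelastic at this price.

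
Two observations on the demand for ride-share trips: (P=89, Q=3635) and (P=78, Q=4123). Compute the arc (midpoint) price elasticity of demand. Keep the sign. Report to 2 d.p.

-0.95

ΔQ = 4123 − 3635 = 488; ΔP = 78 − 89 = -11.
Midpoints: P̄ = 83.50, Q̄ = 3879.0.
ε = (ΔQ/ΔP)(P̄/Q̄) = (488/-11)(83.50/3879.0).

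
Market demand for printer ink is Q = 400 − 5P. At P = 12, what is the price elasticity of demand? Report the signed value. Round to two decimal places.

At P = 12, Q = 340.
dQ/dP = −5.
ε = (dQ/dP)(P/Q) = (-5)(12/340).

-0.18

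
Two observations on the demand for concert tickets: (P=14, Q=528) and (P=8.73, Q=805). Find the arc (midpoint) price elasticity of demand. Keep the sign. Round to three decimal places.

ΔQ = 805 − 528 = 277; ΔP = 8.73 − 14 = -5.27.
Midpoints: P̄ = 11.37, Q̄ = 666.5.
ε = (ΔQ/ΔP)(P̄/Q̄) = (277/-5.27)(11.37/666.5).

-0.896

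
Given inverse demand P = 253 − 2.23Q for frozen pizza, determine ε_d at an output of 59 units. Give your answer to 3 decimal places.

At Q = 59, P = 253 − 2.23(59) = 121.43.
dP/dQ = −2.23, so dQ/dP = 1/(−2.23) = -0.448.
ε = (dQ/dP)(P/Q) = (-0.448)(121.43/59).

-0.923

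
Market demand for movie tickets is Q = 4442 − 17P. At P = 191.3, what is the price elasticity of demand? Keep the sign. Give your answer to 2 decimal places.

-2.73

At P = 191.3, Q = 1189.900.
dQ/dP = −17.
ε = (dQ/dP)(P/Q) = (-17)(191.3/1189.900).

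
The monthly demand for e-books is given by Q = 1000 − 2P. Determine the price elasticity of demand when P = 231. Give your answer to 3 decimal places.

At P = 231, Q = 538.
dQ/dP = −2.
ε = (dQ/dP)(P/Q) = (-2)(231/538).
|ε| < 1, so demand is inelastic at this price.

-0.859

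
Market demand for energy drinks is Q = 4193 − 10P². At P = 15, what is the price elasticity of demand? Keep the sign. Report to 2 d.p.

At P = 15, Q = 1943.
dQ/dP = −20P = -300.
ε = (dQ/dP)(P/Q) = (-300)(15/1943).

-2.32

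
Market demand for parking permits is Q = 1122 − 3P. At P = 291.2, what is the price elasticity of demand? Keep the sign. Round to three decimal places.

-3.517

At P = 291.2, Q = 248.400.
dQ/dP = −3.
ε = (dQ/dP)(P/Q) = (-3)(291.2/248.400).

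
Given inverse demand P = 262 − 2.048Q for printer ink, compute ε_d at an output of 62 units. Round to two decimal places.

At Q = 62, P = 262 − 2.048(62) = 135.02.
dP/dQ = −2.048, so dQ/dP = 1/(−2.048) = -0.488.
ε = (dQ/dP)(P/Q) = (-0.488)(135.02/62).

-1.06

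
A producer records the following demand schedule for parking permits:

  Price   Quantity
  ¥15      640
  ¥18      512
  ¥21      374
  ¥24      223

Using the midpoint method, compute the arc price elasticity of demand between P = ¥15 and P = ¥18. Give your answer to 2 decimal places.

-1.22

At P = 15, Q = 640; at P = 18, Q = 512.
ΔQ = -128, ΔP = 3. Midpoints: P̄ = 16.50, Q̄ = 576.0.
ε = (ΔQ/ΔP)(P̄/Q̄) = (-128/3)(16.50/576.0).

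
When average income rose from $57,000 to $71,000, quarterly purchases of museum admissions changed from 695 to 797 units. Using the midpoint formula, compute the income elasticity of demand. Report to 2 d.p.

ΔQ = 102, ΔI = 14000. Midpoints: Ī = 64,000, Q̄ = 746.0.
ε_I = (ΔQ/ΔI)(Ī/Q̄) = (102/14000)(64000/746.0).
ε_I > 0, so the good is normal.

0.63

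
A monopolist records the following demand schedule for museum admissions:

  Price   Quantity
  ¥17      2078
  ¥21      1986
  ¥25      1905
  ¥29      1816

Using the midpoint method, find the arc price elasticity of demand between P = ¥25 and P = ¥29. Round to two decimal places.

At P = 25, Q = 1905; at P = 29, Q = 1816.
ΔQ = -89, ΔP = 4. Midpoints: P̄ = 27.00, Q̄ = 1860.5.
ε = (ΔQ/ΔP)(P̄/Q̄) = (-89/4)(27.00/1860.5).

-0.32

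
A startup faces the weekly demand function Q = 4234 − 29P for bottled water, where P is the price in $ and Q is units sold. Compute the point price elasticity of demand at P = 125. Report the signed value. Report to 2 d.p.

At P = 125, Q = 609.
dQ/dP = −29.
ε = (dQ/dP)(P/Q) = (-29)(125/609).
|ε| > 1, so demand is elastic at this price.

-5.95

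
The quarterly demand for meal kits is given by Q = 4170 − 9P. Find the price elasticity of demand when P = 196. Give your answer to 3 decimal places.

At P = 196, Q = 2406.
dQ/dP = −9.
ε = (dQ/dP)(P/Q) = (-9)(196/2406).

-0.733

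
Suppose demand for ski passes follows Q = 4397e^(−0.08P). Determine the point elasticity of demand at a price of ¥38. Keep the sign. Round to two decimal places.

At P = 38, Q = 210.330.
dQ/dP = −0.08·4397e^(−0.08P) = −0.08Q = -16.826.
ε = (dQ/dP)(P/Q) = (-16.826)(38/210.330).

-3.04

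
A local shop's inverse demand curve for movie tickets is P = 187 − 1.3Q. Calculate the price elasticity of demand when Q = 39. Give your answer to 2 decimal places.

At Q = 39, P = 187 − 1.3(39) = 136.30.
dP/dQ = −1.3, so dQ/dP = 1/(−1.3) = -0.769.
ε = (dQ/dP)(P/Q) = (-0.769)(136.30/39).

-2.69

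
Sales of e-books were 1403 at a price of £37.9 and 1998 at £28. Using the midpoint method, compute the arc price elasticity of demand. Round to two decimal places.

-1.16

ΔQ = 1998 − 1403 = 595; ΔP = 28 − 37.9 = -9.9.
Midpoints: P̄ = 32.95, Q̄ = 1700.5.
ε = (ΔQ/ΔP)(P̄/Q̄) = (595/-9.9)(32.95/1700.5).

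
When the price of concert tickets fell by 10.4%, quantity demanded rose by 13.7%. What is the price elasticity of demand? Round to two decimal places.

ε = %ΔQ / %ΔP = (13.7)/(-10.4) = -1.317.

-1.32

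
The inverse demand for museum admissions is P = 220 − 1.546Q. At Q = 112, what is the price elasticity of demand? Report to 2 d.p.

-0.27

At Q = 112, P = 220 − 1.546(112) = 46.85.
dP/dQ = −1.546, so dQ/dP = 1/(−1.546) = -0.647.
ε = (dQ/dP)(P/Q) = (-0.647)(46.85/112).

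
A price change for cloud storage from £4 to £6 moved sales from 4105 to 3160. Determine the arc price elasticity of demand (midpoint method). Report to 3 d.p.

-0.650

ΔQ = 3160 − 4105 = -945; ΔP = 6 − 4 = 2.
Midpoints: P̄ = 5.00, Q̄ = 3632.5.
ε = (ΔQ/ΔP)(P̄/Q̄) = (-945/2)(5.00/3632.5).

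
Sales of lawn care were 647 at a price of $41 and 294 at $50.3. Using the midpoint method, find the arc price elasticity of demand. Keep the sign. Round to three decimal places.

-3.683

ΔQ = 294 − 647 = -353; ΔP = 50.3 − 41 = 9.3.
Midpoints: P̄ = 45.65, Q̄ = 470.5.
ε = (ΔQ/ΔP)(P̄/Q̄) = (-353/9.3)(45.65/470.5).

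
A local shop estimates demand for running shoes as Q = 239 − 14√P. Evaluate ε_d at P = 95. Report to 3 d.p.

-0.665

At P = 95, Q = 102.545.
dQ/dP = −14/(2√P) = -0.718.
ε = (dQ/dP)(P/Q) = (-0.718)(95/102.545).
|ε| < 1, so demand is inelastic at this price.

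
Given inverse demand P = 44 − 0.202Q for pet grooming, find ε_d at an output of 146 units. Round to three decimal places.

At Q = 146, P = 44 − 0.202(146) = 14.51.
dP/dQ = −0.202, so dQ/dP = 1/(−0.202) = -4.950.
ε = (dQ/dP)(P/Q) = (-4.950)(14.51/146).

-0.492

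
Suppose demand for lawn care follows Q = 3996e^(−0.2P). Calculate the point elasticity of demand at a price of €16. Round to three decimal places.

At P = 16, Q = 162.886.
dQ/dP = −0.2·3996e^(−0.2P) = −0.2Q = -32.577.
ε = (dQ/dP)(P/Q) = (-32.577)(16/162.886).

-3.200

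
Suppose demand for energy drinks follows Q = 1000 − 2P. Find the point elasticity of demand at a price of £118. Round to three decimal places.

-0.309

At P = 118, Q = 764.
dQ/dP = −2.
ε = (dQ/dP)(P/Q) = (-2)(118/764).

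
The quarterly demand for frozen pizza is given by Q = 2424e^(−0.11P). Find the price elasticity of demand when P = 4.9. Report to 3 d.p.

-0.539

At P = 4.9, Q = 1413.995.
dQ/dP = −0.11·2424e^(−0.11P) = −0.11Q = -155.539.
ε = (dQ/dP)(P/Q) = (-155.539)(4.9/1413.995).
|ε| < 1, so demand is inelastic at this price.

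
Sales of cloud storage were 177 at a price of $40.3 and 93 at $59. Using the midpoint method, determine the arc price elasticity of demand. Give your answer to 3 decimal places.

-1.652

ΔQ = 93 − 177 = -84; ΔP = 59 − 40.3 = 18.7.
Midpoints: P̄ = 49.65, Q̄ = 135.0.
ε = (ΔQ/ΔP)(P̄/Q̄) = (-84/18.7)(49.65/135.0).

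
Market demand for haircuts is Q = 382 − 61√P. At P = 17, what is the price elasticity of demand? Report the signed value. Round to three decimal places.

At P = 17, Q = 130.491.
dQ/dP = −61/(2√P) = -7.397.
ε = (dQ/dP)(P/Q) = (-7.397)(17/130.491).

-0.964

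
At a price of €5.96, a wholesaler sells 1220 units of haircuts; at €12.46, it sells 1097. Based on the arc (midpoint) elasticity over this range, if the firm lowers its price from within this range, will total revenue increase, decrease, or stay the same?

decrease

Arc ε = (-123/6.5)(9.21/1158.5) ≈ -0.150.
|ε| = 0.15 < 1, so demand is inelastic. A price cut therefore reduces total revenue.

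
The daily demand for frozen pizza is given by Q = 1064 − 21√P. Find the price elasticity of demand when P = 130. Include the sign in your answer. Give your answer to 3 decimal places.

At P = 130, Q = 824.563.
dQ/dP = −21/(2√P) = -0.921.
ε = (dQ/dP)(P/Q) = (-0.921)(130/824.563).

-0.145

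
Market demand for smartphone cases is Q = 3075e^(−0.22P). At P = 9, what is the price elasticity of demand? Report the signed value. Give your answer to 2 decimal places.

-1.98

At P = 9, Q = 424.563.
dQ/dP = −0.22·3075e^(−0.22P) = −0.22Q = -93.404.
ε = (dQ/dP)(P/Q) = (-93.404)(9/424.563).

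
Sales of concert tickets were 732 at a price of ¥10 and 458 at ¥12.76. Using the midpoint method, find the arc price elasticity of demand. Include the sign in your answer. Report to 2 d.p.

ΔQ = 458 − 732 = -274; ΔP = 12.76 − 10 = 2.76.
Midpoints: P̄ = 11.38, Q̄ = 595.0.
ε = (ΔQ/ΔP)(P̄/Q̄) = (-274/2.76)(11.38/595.0).

-1.90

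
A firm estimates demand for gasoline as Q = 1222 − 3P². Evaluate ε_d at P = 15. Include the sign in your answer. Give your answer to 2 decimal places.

At P = 15, Q = 547.
dQ/dP = −6P = -90.
ε = (dQ/dP)(P/Q) = (-90)(15/547).

-2.47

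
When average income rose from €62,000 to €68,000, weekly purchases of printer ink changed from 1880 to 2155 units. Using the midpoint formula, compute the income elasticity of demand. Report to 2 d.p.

1.48

ΔQ = 275, ΔI = 6000. Midpoints: Ī = 65,000, Q̄ = 2017.5.
ε_I = (ΔQ/ΔI)(Ī/Q̄) = (275/6000)(65000/2017.5).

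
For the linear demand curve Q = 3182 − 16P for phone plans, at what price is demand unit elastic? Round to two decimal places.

99.44

For linear demand Q = a − bP, ε = −bP/(a − bP). |ε| = 1 when bP = a − bP, i.e. P = a/(2b).
P = 3182/(2·16) = 3182/32 = 99.4375.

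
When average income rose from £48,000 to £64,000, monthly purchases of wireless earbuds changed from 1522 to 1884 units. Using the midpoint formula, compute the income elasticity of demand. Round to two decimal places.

0.74

ΔQ = 362, ΔI = 16000. Midpoints: Ī = 56,000, Q̄ = 1703.0.
ε_I = (ΔQ/ΔI)(Ī/Q̄) = (362/16000)(56000/1703.0).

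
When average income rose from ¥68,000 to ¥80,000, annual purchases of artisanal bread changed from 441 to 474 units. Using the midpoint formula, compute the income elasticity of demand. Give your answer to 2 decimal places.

ΔQ = 33, ΔI = 12000. Midpoints: Ī = 74,000, Q̄ = 457.5.
ε_I = (ΔQ/ΔI)(Ī/Q̄) = (33/12000)(74000/457.5).
ε_I > 0, so the good is normal.

0.44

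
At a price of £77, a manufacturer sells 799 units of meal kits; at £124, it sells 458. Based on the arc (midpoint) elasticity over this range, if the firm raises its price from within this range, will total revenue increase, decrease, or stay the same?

decrease

Arc ε = (-341/47)(100.50/628.5) ≈ -1.160.
|ε| = 1.16 > 1, so demand is elastic. A price rise therefore reduces total revenue.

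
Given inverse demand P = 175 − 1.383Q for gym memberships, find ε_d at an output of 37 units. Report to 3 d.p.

-2.420

At Q = 37, P = 175 − 1.383(37) = 123.83.
dP/dQ = −1.383, so dQ/dP = 1/(−1.383) = -0.723.
ε = (dQ/dP)(P/Q) = (-0.723)(123.83/37).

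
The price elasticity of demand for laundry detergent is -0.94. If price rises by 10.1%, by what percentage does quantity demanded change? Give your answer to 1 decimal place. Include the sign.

-9.5%

%ΔQ ≈ ε × %ΔP = (-0.94)(10.1%) = -9.49%.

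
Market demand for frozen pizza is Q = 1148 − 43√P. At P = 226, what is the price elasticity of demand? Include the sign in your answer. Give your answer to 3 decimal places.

-0.644

At P = 226, Q = 501.568.
dQ/dP = −43/(2√P) = -1.430.
ε = (dQ/dP)(P/Q) = (-1.430)(226/501.568).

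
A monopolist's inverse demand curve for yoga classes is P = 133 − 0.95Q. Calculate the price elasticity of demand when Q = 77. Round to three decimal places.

-0.818

At Q = 77, P = 133 − 0.95(77) = 59.85.
dP/dQ = −0.95, so dQ/dP = 1/(−0.95) = -1.053.
ε = (dQ/dP)(P/Q) = (-1.053)(59.85/77).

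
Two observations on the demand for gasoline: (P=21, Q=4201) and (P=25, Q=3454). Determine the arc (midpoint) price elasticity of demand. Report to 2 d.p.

-1.12

ΔQ = 3454 − 4201 = -747; ΔP = 25 − 21 = 4.
Midpoints: P̄ = 23.00, Q̄ = 3827.5.
ε = (ΔQ/ΔP)(P̄/Q̄) = (-747/4)(23.00/3827.5).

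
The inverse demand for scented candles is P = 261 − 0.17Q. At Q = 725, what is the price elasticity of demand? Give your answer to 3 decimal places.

-1.118

At Q = 725, P = 261 − 0.17(725) = 137.75.
dP/dQ = −0.17, so dQ/dP = 1/(−0.17) = -5.882.
ε = (dQ/dP)(P/Q) = (-5.882)(137.75/725).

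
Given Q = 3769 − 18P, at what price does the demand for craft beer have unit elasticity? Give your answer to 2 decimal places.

For linear demand Q = a − bP, ε = −bP/(a − bP). |ε| = 1 when bP = a − bP, i.e. P = a/(2b).
P = 3769/(2·18) = 3769/36 = 104.6944.

104.69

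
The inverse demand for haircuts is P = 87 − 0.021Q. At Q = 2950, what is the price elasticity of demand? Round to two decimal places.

-0.40

At Q = 2950, P = 87 − 0.021(2950) = 25.05.
dP/dQ = −0.021, so dQ/dP = 1/(−0.021) = -47.619.
ε = (dQ/dP)(P/Q) = (-47.619)(25.05/2950).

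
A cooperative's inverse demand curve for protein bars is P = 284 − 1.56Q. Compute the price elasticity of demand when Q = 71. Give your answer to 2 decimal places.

-1.56

At Q = 71, P = 284 − 1.56(71) = 173.24.
dP/dQ = −1.56, so dQ/dP = 1/(−1.56) = -0.641.
ε = (dQ/dP)(P/Q) = (-0.641)(173.24/71).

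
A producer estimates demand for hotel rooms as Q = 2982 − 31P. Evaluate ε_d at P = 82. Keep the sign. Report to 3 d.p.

At P = 82, Q = 440.
dQ/dP = −31.
ε = (dQ/dP)(P/Q) = (-31)(82/440).

-5.777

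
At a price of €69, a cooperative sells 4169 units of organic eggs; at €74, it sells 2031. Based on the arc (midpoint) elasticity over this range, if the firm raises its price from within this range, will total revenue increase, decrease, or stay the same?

decrease

Arc ε = (-2138/5)(71.50/3100.0) ≈ -9.862.
|ε| = 9.86 > 1, so demand is elastic. A price rise therefore reduces total revenue.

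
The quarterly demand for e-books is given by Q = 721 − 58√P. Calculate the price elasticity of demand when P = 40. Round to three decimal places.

At P = 40, Q = 354.176.
dQ/dP = −58/(2√P) = -4.585.
ε = (dQ/dP)(P/Q) = (-4.585)(40/354.176).

-0.518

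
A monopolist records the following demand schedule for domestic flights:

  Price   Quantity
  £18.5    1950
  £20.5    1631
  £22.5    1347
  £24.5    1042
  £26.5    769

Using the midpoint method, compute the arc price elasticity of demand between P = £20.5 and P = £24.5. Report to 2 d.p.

At P = 20.5, Q = 1631; at P = 24.5, Q = 1042.
ΔQ = -589, ΔP = 4.0. Midpoints: P̄ = 22.50, Q̄ = 1336.5.
ε = (ΔQ/ΔP)(P̄/Q̄) = (-589/4.0)(22.50/1336.5).

-2.48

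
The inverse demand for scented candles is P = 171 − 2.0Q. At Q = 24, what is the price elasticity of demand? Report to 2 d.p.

-2.56

At Q = 24, P = 171 − 2.0(24) = 123.00.
dP/dQ = −2.0, so dQ/dP = 1/(−2.0) = -0.500.
ε = (dQ/dP)(P/Q) = (-0.500)(123.00/24).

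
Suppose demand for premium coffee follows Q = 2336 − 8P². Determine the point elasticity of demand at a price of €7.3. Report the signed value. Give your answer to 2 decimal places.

-0.45

At P = 7.3, Q = 1909.680.
dQ/dP = −16P = -116.800.
ε = (dQ/dP)(P/Q) = (-116.800)(7.3/1909.680).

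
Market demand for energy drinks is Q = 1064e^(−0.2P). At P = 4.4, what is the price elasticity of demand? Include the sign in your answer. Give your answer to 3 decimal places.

-0.880

At P = 4.4, Q = 441.329.
dQ/dP = −0.2·1064e^(−0.2P) = −0.2Q = -88.266.
ε = (dQ/dP)(P/Q) = (-88.266)(4.4/441.329).
|ε| < 1, so demand is inelastic at this price.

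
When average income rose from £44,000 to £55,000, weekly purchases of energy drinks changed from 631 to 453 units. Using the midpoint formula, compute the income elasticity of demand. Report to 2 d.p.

ΔQ = -178, ΔI = 11000. Midpoints: Ī = 49,500, Q̄ = 542.0.
ε_I = (ΔQ/ΔI)(Ī/Q̄) = (-178/11000)(49500/542.0).

-1.48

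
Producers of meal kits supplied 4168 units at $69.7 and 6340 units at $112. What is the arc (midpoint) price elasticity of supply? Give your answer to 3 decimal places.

ΔQ = 6340 − 4168 = 2172; ΔP = 112 − 69.7 = 42.3.
Midpoints: P̄ = 90.85, Q̄ = 5254.0.
ε_s = (ΔQ/ΔP)(P̄/Q̄) = (2172/42.3)(90.85/5254.0).

0.888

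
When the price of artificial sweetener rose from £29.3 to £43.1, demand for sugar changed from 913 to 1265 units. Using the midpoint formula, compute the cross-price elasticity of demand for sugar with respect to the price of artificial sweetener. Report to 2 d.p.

ΔQ_x = 1265 − 913 = 352; ΔP_y = 43.1 − 29.3 = 13.8.
Midpoints: P̄_y = 36.20, Q̄_x = 1089.0.
ε_xy = (ΔQ_x/ΔP_y)(P̄_y/Q̄_x) = (352/13.8)(36.20/1089.0).
ε_xy > 0, so the goods are substitutes.

0.85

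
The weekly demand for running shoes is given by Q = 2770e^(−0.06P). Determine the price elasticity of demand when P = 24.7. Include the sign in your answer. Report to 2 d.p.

-1.48

At P = 24.7, Q = 629.297.
dQ/dP = −0.06·2770e^(−0.06P) = −0.06Q = -37.758.
ε = (dQ/dP)(P/Q) = (-37.758)(24.7/629.297).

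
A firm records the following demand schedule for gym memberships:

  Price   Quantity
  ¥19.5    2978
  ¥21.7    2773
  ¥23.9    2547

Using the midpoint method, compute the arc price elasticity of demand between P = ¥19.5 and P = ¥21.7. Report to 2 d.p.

At P = 19.5, Q = 2978; at P = 21.7, Q = 2773.
ΔQ = -205, ΔP = 2.2. Midpoints: P̄ = 20.60, Q̄ = 2875.5.
ε = (ΔQ/ΔP)(P̄/Q̄) = (-205/2.2)(20.60/2875.5).

-0.67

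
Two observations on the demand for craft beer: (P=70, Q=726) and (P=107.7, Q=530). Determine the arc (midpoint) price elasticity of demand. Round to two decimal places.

ΔQ = 530 − 726 = -196; ΔP = 107.7 − 70 = 37.7.
Midpoints: P̄ = 88.85, Q̄ = 628.0.
ε = (ΔQ/ΔP)(P̄/Q̄) = (-196/37.7)(88.85/628.0).

-0.74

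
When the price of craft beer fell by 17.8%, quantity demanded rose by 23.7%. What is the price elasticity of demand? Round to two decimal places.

-1.33

ε = %ΔQ / %ΔP = (23.7)/(-17.8) = -1.331.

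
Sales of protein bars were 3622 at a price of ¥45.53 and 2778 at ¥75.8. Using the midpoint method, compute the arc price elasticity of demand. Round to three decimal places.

-0.529

ΔQ = 2778 − 3622 = -844; ΔP = 75.8 − 45.53 = 30.27.
Midpoints: P̄ = 60.66, Q̄ = 3200.0.
ε = (ΔQ/ΔP)(P̄/Q̄) = (-844/30.27)(60.66/3200.0).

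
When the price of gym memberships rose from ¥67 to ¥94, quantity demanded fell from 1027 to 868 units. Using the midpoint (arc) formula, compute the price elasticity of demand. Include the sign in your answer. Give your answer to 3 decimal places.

ΔQ = 868 − 1027 = -159; ΔP = 94 − 67 = 27.
Midpoints: P̄ = 80.50, Q̄ = 947.5.
ε = (ΔQ/ΔP)(P̄/Q̄) = (-159/27)(80.50/947.5).

-0.500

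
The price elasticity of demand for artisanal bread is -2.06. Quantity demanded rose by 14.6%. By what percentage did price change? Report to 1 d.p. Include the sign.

%ΔP ≈ %ΔQ / ε = (14.6%)/(-2.06) = -7.09%.

-7.1%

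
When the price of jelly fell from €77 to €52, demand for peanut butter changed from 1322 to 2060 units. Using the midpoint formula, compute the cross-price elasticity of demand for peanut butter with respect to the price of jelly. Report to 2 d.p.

ΔQ_x = 2060 − 1322 = 738; ΔP_y = 52 − 77 = -25.
Midpoints: P̄_y = 64.50, Q̄_x = 1691.0.
ε_xy = (ΔQ_x/ΔP_y)(P̄_y/Q̄_x) = (738/-25)(64.50/1691.0).
ε_xy < 0, so the goods are complements.

-1.13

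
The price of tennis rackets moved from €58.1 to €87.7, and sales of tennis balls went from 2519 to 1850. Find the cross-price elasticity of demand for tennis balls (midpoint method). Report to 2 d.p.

ΔQ_x = 1850 − 2519 = -669; ΔP_y = 87.7 − 58.1 = 29.6.
Midpoints: P̄_y = 72.90, Q̄_x = 2184.5.
ε_xy = (ΔQ_x/ΔP_y)(P̄_y/Q̄_x) = (-669/29.6)(72.90/2184.5).

-0.75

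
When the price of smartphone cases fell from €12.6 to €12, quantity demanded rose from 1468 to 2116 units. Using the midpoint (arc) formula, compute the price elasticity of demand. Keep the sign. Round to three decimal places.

-7.413

ΔQ = 2116 − 1468 = 648; ΔP = 12 − 12.6 = -0.6.
Midpoints: P̄ = 12.30, Q̄ = 1792.0.
ε = (ΔQ/ΔP)(P̄/Q̄) = (648/-0.6)(12.30/1792.0).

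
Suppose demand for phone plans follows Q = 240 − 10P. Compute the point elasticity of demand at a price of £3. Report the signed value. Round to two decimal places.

At P = 3, Q = 210.
dQ/dP = −10.
ε = (dQ/dP)(P/Q) = (-10)(3/210).

-0.14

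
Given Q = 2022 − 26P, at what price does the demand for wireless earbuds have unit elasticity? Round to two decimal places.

For linear demand Q = a − bP, ε = −bP/(a − bP). |ε| = 1 when bP = a − bP, i.e. P = a/(2b).
P = 2022/(2·26) = 2022/52 = 38.8846.

38.88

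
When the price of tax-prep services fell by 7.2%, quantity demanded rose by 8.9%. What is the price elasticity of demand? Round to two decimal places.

ε = %ΔQ / %ΔP = (8.9)/(-7.2) = -1.236.

-1.24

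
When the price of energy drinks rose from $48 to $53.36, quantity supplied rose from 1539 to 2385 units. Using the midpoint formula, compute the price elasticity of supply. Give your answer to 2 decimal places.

4.08

ΔQ = 2385 − 1539 = 846; ΔP = 53.36 − 48 = 5.36.
Midpoints: P̄ = 50.68, Q̄ = 1962.0.
ε_s = (ΔQ/ΔP)(P̄/Q̄) = (846/5.36)(50.68/1962.0).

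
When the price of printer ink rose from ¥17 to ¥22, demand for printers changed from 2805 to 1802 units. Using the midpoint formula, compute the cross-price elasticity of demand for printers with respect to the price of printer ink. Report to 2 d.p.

ΔQ_x = 1802 − 2805 = -1003; ΔP_y = 22 − 17 = 5.
Midpoints: P̄_y = 19.50, Q̄_x = 2303.5.
ε_xy = (ΔQ_x/ΔP_y)(P̄_y/Q̄_x) = (-1003/5)(19.50/2303.5).

-1.70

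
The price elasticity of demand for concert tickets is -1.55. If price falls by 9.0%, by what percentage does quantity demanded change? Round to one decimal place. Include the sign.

%ΔQ ≈ ε × %ΔP = (-1.55)(-9.0%) = 13.95%.

14.0%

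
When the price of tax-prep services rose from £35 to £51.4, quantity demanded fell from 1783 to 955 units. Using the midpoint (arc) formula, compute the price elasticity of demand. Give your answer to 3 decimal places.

-1.593

ΔQ = 955 − 1783 = -828; ΔP = 51.4 − 35 = 16.4.
Midpoints: P̄ = 43.20, Q̄ = 1369.0.
ε = (ΔQ/ΔP)(P̄/Q̄) = (-828/16.4)(43.20/1369.0).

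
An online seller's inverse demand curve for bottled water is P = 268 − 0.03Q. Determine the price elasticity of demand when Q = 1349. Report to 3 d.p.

-5.622

At Q = 1349, P = 268 − 0.03(1349) = 227.53.
dP/dQ = −0.03, so dQ/dP = 1/(−0.03) = -33.333.
ε = (dQ/dP)(P/Q) = (-33.333)(227.53/1349).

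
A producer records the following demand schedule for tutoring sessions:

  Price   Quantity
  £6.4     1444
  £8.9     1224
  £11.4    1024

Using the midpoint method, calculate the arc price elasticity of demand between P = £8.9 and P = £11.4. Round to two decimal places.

-0.72

At P = 8.9, Q = 1224; at P = 11.4, Q = 1024.
ΔQ = -200, ΔP = 2.5. Midpoints: P̄ = 10.15, Q̄ = 1124.0.
ε = (ΔQ/ΔP)(P̄/Q̄) = (-200/2.5)(10.15/1124.0).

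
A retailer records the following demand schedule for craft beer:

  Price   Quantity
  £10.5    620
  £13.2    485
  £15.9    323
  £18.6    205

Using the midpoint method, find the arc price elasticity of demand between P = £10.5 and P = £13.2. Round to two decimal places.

-1.07

At P = 10.5, Q = 620; at P = 13.2, Q = 485.
ΔQ = -135, ΔP = 2.7. Midpoints: P̄ = 11.85, Q̄ = 552.5.
ε = (ΔQ/ΔP)(P̄/Q̄) = (-135/2.7)(11.85/552.5).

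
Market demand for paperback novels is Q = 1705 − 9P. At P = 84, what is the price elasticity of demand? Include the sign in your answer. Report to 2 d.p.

At P = 84, Q = 949.
dQ/dP = −9.
ε = (dQ/dP)(P/Q) = (-9)(84/949).
|ε| < 1, so demand is inelastic at this price.

-0.80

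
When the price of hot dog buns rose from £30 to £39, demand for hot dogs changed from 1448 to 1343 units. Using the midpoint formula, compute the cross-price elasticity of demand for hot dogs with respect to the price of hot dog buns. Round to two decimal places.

-0.29

ΔQ_x = 1343 − 1448 = -105; ΔP_y = 39 − 30 = 9.
Midpoints: P̄_y = 34.50, Q̄_x = 1395.5.
ε_xy = (ΔQ_x/ΔP_y)(P̄_y/Q̄_x) = (-105/9)(34.50/1395.5).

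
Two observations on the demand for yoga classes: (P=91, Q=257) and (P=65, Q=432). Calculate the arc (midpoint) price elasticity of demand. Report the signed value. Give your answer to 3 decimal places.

ΔQ = 432 − 257 = 175; ΔP = 65 − 91 = -26.
Midpoints: P̄ = 78.00, Q̄ = 344.5.
ε = (ΔQ/ΔP)(P̄/Q̄) = (175/-26)(78.00/344.5).

-1.524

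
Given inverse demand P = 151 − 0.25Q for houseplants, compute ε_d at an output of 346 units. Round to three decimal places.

-0.746

At Q = 346, P = 151 − 0.25(346) = 64.50.
dP/dQ = −0.25, so dQ/dP = 1/(−0.25) = -4.000.
ε = (dQ/dP)(P/Q) = (-4.000)(64.50/346).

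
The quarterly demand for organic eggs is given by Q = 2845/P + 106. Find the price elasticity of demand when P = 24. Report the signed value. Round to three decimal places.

At P = 24, Q = 224.542.
dQ/dP = −2845/P² = -4.939.
ε = (dQ/dP)(P/Q) = (-4.939)(24/224.542).

-0.528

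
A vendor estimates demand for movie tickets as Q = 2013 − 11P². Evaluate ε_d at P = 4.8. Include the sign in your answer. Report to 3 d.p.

At P = 4.8, Q = 1759.560.
dQ/dP = −22P = -105.600.
ε = (dQ/dP)(P/Q) = (-105.600)(4.8/1759.560).

-0.288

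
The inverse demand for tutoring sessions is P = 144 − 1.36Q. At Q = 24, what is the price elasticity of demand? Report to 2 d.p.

-3.41

At Q = 24, P = 144 − 1.36(24) = 111.36.
dP/dQ = −1.36, so dQ/dP = 1/(−1.36) = -0.735.
ε = (dQ/dP)(P/Q) = (-0.735)(111.36/24).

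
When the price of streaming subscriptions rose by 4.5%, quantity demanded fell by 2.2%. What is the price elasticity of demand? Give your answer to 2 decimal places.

-0.49

ε = %ΔQ / %ΔP = (-2.2)/(4.5) = -0.489.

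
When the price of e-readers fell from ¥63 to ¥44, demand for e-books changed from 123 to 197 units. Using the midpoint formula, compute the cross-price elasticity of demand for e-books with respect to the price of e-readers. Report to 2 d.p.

-1.30

ΔQ_x = 197 − 123 = 74; ΔP_y = 44 − 63 = -19.
Midpoints: P̄_y = 53.50, Q̄_x = 160.0.
ε_xy = (ΔQ_x/ΔP_y)(P̄_y/Q̄_x) = (74/-19)(53.50/160.0).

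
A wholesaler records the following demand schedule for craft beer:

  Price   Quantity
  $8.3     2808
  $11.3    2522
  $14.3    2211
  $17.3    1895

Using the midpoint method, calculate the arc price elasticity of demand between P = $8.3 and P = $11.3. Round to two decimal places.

At P = 8.3, Q = 2808; at P = 11.3, Q = 2522.
ΔQ = -286, ΔP = 3.0. Midpoints: P̄ = 9.80, Q̄ = 2665.0.
ε = (ΔQ/ΔP)(P̄/Q̄) = (-286/3.0)(9.80/2665.0).

-0.35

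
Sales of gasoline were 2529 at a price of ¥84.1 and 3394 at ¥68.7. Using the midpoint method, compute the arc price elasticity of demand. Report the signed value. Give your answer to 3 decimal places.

ΔQ = 3394 − 2529 = 865; ΔP = 68.7 − 84.1 = -15.4.
Midpoints: P̄ = 76.40, Q̄ = 2961.5.
ε = (ΔQ/ΔP)(P̄/Q̄) = (865/-15.4)(76.40/2961.5).

-1.449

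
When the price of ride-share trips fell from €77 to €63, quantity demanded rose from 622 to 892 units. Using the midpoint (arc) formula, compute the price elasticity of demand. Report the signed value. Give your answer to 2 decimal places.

ΔQ = 892 − 622 = 270; ΔP = 63 − 77 = -14.
Midpoints: P̄ = 70.00, Q̄ = 757.0.
ε = (ΔQ/ΔP)(P̄/Q̄) = (270/-14)(70.00/757.0).

-1.78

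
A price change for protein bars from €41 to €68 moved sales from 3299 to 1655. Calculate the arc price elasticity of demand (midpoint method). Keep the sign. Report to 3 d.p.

ΔQ = 1655 − 3299 = -1644; ΔP = 68 − 41 = 27.
Midpoints: P̄ = 54.50, Q̄ = 2477.0.
ε = (ΔQ/ΔP)(P̄/Q̄) = (-1644/27)(54.50/2477.0).

-1.340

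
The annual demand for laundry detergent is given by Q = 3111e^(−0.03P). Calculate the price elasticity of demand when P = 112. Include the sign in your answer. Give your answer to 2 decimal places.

At P = 112, Q = 108.061.
dQ/dP = −0.03·3111e^(−0.03P) = −0.03Q = -3.242.
ε = (dQ/dP)(P/Q) = (-3.242)(112/108.061).

-3.36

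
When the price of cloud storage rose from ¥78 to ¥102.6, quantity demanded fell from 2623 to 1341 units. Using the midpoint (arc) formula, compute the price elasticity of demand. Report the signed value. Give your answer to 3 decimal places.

-2.374

ΔQ = 1341 − 2623 = -1282; ΔP = 102.6 − 78 = 24.6.
Midpoints: P̄ = 90.30, Q̄ = 1982.0.
ε = (ΔQ/ΔP)(P̄/Q̄) = (-1282/24.6)(90.30/1982.0).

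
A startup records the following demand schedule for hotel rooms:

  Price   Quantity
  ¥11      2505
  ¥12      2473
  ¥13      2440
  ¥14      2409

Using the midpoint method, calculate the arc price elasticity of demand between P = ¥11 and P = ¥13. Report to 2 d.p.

At P = 11, Q = 2505; at P = 13, Q = 2440.
ΔQ = -65, ΔP = 2. Midpoints: P̄ = 12.00, Q̄ = 2472.5.
ε = (ΔQ/ΔP)(P̄/Q̄) = (-65/2)(12.00/2472.5).

-0.16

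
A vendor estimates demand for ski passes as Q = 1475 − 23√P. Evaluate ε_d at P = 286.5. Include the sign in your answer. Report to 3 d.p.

At P = 286.5, Q = 1085.695.
dQ/dP = −23/(2√P) = -0.679.
ε = (dQ/dP)(P/Q) = (-0.679)(286.5/1085.695).
|ε| < 1, so demand is inelastic at this price.

-0.179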